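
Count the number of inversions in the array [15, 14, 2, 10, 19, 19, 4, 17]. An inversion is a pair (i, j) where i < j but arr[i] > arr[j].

Finding inversions in [15, 14, 2, 10, 19, 19, 4, 17]:

(0, 1): arr[0]=15 > arr[1]=14
(0, 2): arr[0]=15 > arr[2]=2
(0, 3): arr[0]=15 > arr[3]=10
(0, 6): arr[0]=15 > arr[6]=4
(1, 2): arr[1]=14 > arr[2]=2
(1, 3): arr[1]=14 > arr[3]=10
(1, 6): arr[1]=14 > arr[6]=4
(3, 6): arr[3]=10 > arr[6]=4
(4, 6): arr[4]=19 > arr[6]=4
(4, 7): arr[4]=19 > arr[7]=17
(5, 6): arr[5]=19 > arr[6]=4
(5, 7): arr[5]=19 > arr[7]=17

Total inversions: 12

The array has 12 inversion(s): (0,1), (0,2), (0,3), (0,6), (1,2), (1,3), (1,6), (3,6), (4,6), (4,7), (5,6), (5,7). Each pair (i,j) satisfies i < j and arr[i] > arr[j].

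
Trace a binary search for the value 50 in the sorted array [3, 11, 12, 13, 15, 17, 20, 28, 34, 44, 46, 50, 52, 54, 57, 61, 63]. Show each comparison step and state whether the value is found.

Binary search for 50 in [3, 11, 12, 13, 15, 17, 20, 28, 34, 44, 46, 50, 52, 54, 57, 61, 63]:

lo=0, hi=16, mid=8, arr[mid]=34 -> 34 < 50, search right half
lo=9, hi=16, mid=12, arr[mid]=52 -> 52 > 50, search left half
lo=9, hi=11, mid=10, arr[mid]=46 -> 46 < 50, search right half
lo=11, hi=11, mid=11, arr[mid]=50 -> Found target at index 11!

Binary search finds 50 at index 11 after 4 comparisons. The search repeatedly halves the search space by comparing with the middle element.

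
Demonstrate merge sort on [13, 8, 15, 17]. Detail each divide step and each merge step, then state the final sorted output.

Merge sort trace:

Split: [13, 8, 15, 17] -> [13, 8] and [15, 17]
  Split: [13, 8] -> [13] and [8]
  Merge: [13] + [8] -> [8, 13]
  Split: [15, 17] -> [15] and [17]
  Merge: [15] + [17] -> [15, 17]
Merge: [8, 13] + [15, 17] -> [8, 13, 15, 17]

Final sorted array: [8, 13, 15, 17]

The merge sort proceeds by recursively splitting the array and merging sorted halves.
After all merges, the sorted array is [8, 13, 15, 17].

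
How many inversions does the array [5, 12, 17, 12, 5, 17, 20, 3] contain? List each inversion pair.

Finding inversions in [5, 12, 17, 12, 5, 17, 20, 3]:

(0, 7): arr[0]=5 > arr[7]=3
(1, 4): arr[1]=12 > arr[4]=5
(1, 7): arr[1]=12 > arr[7]=3
(2, 3): arr[2]=17 > arr[3]=12
(2, 4): arr[2]=17 > arr[4]=5
(2, 7): arr[2]=17 > arr[7]=3
(3, 4): arr[3]=12 > arr[4]=5
(3, 7): arr[3]=12 > arr[7]=3
(4, 7): arr[4]=5 > arr[7]=3
(5, 7): arr[5]=17 > arr[7]=3
(6, 7): arr[6]=20 > arr[7]=3

Total inversions: 11

The array has 11 inversion(s): (0,7), (1,4), (1,7), (2,3), (2,4), (2,7), (3,4), (3,7), (4,7), (5,7), (6,7). Each pair (i,j) satisfies i < j and arr[i] > arr[j].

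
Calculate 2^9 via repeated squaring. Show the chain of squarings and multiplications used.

Computing 2^9 by squaring (build up from 2^1; each line after the first costs one multiplication):

2^1 = 2
2^2 = (2^1)^2 = 2^2 = 4
2^4 = (2^2)^2 = 4^2 = 16
2^8 = (2^4)^2 = 16^2 = 256
2^9 = 2 * 2^8 = 2 * 256 = 512

Result: 512
Multiplications needed: 4 (4 lines after 2^1)

2^9 = 512. Using exponentiation by squaring, this requires 4 multiplications. The key idea: if the exponent is even, square the half-power; if odd, multiply by the base once.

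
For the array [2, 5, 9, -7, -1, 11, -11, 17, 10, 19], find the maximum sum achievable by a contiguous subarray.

Using Kadane's algorithm on [2, 5, 9, -7, -1, 11, -11, 17, 10, 19]:

Scanning through the array:
Position 1 (value 5): max_ending_here = 7, max_so_far = 7
Position 2 (value 9): max_ending_here = 16, max_so_far = 16
Position 3 (value -7): max_ending_here = 9, max_so_far = 16
Position 4 (value -1): max_ending_here = 8, max_so_far = 16
Position 5 (value 11): max_ending_here = 19, max_so_far = 19
Position 6 (value -11): max_ending_here = 8, max_so_far = 19
Position 7 (value 17): max_ending_here = 25, max_so_far = 25
Position 8 (value 10): max_ending_here = 35, max_so_far = 35
Position 9 (value 19): max_ending_here = 54, max_so_far = 54

Maximum subarray: [2, 5, 9, -7, -1, 11, -11, 17, 10, 19]
Maximum sum: 54

The maximum subarray is [2, 5, 9, -7, -1, 11, -11, 17, 10, 19] with sum 54. This subarray runs from index 0 to index 9.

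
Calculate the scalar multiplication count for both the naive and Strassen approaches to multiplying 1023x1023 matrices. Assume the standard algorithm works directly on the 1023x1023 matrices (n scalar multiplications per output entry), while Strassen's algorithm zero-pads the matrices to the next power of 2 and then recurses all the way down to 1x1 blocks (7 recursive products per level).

Matrix multiplication for 1023x1023 matrices:

Strassen's algorithm requires power-of-2 dimensions. Pad 1023x1023 to 1024x1024 (next power of 2).

Standard algorithm: 1023^3 = 1070599167 multiplications
Strassen's algorithm: 7^(log2(1024)) = 7^10 = 282475249 multiplications
Savings: 1070599167 - 282475249 = 788123918 multiplications

Standard: 1070599167 multiplications (1023^3). Strassen: 282475249 multiplications (7^10, after padding to 1024x1024). Strassen reduces 8 recursive multiplications to 7 at each level.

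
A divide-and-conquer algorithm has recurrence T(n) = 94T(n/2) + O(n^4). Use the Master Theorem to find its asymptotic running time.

Master Theorem for T(n) = 94T(n/2) + O(n^4):

a = 94, b = 2, c = 4
log_b(a) = log_2(94) = 6.5546

Case 1: c = 4 < log_2(94) = 6.5546
T(n) = O(n^(log_2 94))

For T(n) = 94T(n/2) + O(n^4): log_2(94) = 6.5546. This is Case 1 of the Master Theorem (c < log_b(a), work dominated by leaves), giving O(n^(log_2 94)).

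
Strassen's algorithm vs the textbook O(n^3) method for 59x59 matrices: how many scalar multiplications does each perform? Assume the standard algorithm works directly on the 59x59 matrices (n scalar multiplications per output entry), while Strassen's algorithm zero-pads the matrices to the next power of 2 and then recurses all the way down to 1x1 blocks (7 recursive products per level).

Matrix multiplication for 59x59 matrices:

Strassen's algorithm requires power-of-2 dimensions. Pad 59x59 to 64x64 (next power of 2).

Standard algorithm: 59^3 = 205379 multiplications
Strassen's algorithm: 7^(log2(64)) = 7^6 = 117649 multiplications
Savings: 205379 - 117649 = 87730 multiplications

Standard: 205379 multiplications (59^3). Strassen: 117649 multiplications (7^6, after padding to 64x64). Strassen reduces 8 recursive multiplications to 7 at each level.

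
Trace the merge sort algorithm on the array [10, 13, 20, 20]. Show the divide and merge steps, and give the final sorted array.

Merge sort trace:

Split: [10, 13, 20, 20] -> [10, 13] and [20, 20]
  Split: [10, 13] -> [10] and [13]
  Merge: [10] + [13] -> [10, 13]
  Split: [20, 20] -> [20] and [20]
  Merge: [20] + [20] -> [20, 20]
Merge: [10, 13] + [20, 20] -> [10, 13, 20, 20]

Final sorted array: [10, 13, 20, 20]

The merge sort proceeds by recursively splitting the array and merging sorted halves.
After all merges, the sorted array is [10, 13, 20, 20].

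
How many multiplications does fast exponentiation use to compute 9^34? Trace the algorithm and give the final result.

Computing 9^34 by squaring (build up from 9^1; each line after the first costs one multiplication):

9^1 = 9
9^2 = (9^1)^2 = 9^2 = 81
9^4 = (9^2)^2 = 81^2 = 6561
9^8 = (9^4)^2 = 6561^2 = 43046721
9^16 = (9^8)^2 = 43046721^2 = 1853020188851841
9^17 = 9 * 9^16 = 9 * 1853020188851841 = 16677181699666569
9^34 = (9^17)^2 = 16677181699666569^2 = 278128389443693511257285776231761

Result: 278128389443693511257285776231761
Multiplications needed: 6 (6 lines after 9^1)

9^34 = 278128389443693511257285776231761. Using exponentiation by squaring, this requires 6 multiplications. The key idea: if the exponent is even, square the half-power; if odd, multiply by the base once.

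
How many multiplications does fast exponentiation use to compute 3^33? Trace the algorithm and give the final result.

Computing 3^33 by squaring (build up from 3^1; each line after the first costs one multiplication):

3^1 = 3
3^2 = (3^1)^2 = 3^2 = 9
3^4 = (3^2)^2 = 9^2 = 81
3^8 = (3^4)^2 = 81^2 = 6561
3^16 = (3^8)^2 = 6561^2 = 43046721
3^32 = (3^16)^2 = 43046721^2 = 1853020188851841
3^33 = 3 * 3^32 = 3 * 1853020188851841 = 5559060566555523

Result: 5559060566555523
Multiplications needed: 6 (6 lines after 3^1)

3^33 = 5559060566555523. Using exponentiation by squaring, this requires 6 multiplications. The key idea: if the exponent is even, square the half-power; if odd, multiply by the base once.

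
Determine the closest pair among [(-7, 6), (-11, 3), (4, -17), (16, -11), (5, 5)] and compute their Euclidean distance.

Computing all pairwise distances among 5 points:

d((-7, 6), (-11, 3)) = 5.0 <-- minimum
d((-7, 6), (4, -17)) = 25.4951
d((-7, 6), (16, -11)) = 28.6007
d((-7, 6), (5, 5)) = 12.0416
d((-11, 3), (4, -17)) = 25.0
d((-11, 3), (16, -11)) = 30.4138
d((-11, 3), (5, 5)) = 16.1245
d((4, -17), (16, -11)) = 13.4164
d((4, -17), (5, 5)) = 22.0227
d((16, -11), (5, 5)) = 19.4165

Closest pair: (-7, 6) and (-11, 3) with distance 5.0

The closest pair is (-7, 6) and (-11, 3) with Euclidean distance 5.0. For 5 points, brute-force pairwise comparison is shown above. For large n, the divide-and-conquer algorithm (sort by x, recurse on halves, check the dividing strip) achieves O(n log n).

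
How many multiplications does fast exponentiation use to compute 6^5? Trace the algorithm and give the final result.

Computing 6^5 by squaring (build up from 6^1; each line after the first costs one multiplication):

6^1 = 6
6^2 = (6^1)^2 = 6^2 = 36
6^4 = (6^2)^2 = 36^2 = 1296
6^5 = 6 * 6^4 = 6 * 1296 = 7776

Result: 7776
Multiplications needed: 3 (3 lines after 6^1)

6^5 = 7776. Using exponentiation by squaring, this requires 3 multiplications. The key idea: if the exponent is even, square the half-power; if odd, multiply by the base once.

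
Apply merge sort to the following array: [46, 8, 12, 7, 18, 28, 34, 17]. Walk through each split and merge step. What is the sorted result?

Merge sort trace:

Split: [46, 8, 12, 7, 18, 28, 34, 17] -> [46, 8, 12, 7] and [18, 28, 34, 17]
  Split: [46, 8, 12, 7] -> [46, 8] and [12, 7]
    Split: [46, 8] -> [46] and [8]
    Merge: [46] + [8] -> [8, 46]
    Split: [12, 7] -> [12] and [7]
    Merge: [12] + [7] -> [7, 12]
  Merge: [8, 46] + [7, 12] -> [7, 8, 12, 46]
  Split: [18, 28, 34, 17] -> [18, 28] and [34, 17]
    Split: [18, 28] -> [18] and [28]
    Merge: [18] + [28] -> [18, 28]
    Split: [34, 17] -> [34] and [17]
    Merge: [34] + [17] -> [17, 34]
  Merge: [18, 28] + [17, 34] -> [17, 18, 28, 34]
Merge: [7, 8, 12, 46] + [17, 18, 28, 34] -> [7, 8, 12, 17, 18, 28, 34, 46]

Final sorted array: [7, 8, 12, 17, 18, 28, 34, 46]

The merge sort proceeds by recursively splitting the array and merging sorted halves.
After all merges, the sorted array is [7, 8, 12, 17, 18, 28, 34, 46].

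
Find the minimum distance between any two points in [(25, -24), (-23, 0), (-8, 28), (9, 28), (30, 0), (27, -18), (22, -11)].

Computing all pairwise distances among 7 points:

d((25, -24), (-23, 0)) = 53.6656
d((25, -24), (-8, 28)) = 61.5873
d((25, -24), (9, 28)) = 54.4059
d((25, -24), (30, 0)) = 24.5153
d((25, -24), (27, -18)) = 6.3246 <-- minimum
d((25, -24), (22, -11)) = 13.3417
d((-23, 0), (-8, 28)) = 31.7648
d((-23, 0), (9, 28)) = 42.5206
d((-23, 0), (30, 0)) = 53.0
d((-23, 0), (27, -18)) = 53.1413
d((-23, 0), (22, -11)) = 46.3249
d((-8, 28), (9, 28)) = 17.0
d((-8, 28), (30, 0)) = 47.2017
d((-8, 28), (27, -18)) = 57.8014
d((-8, 28), (22, -11)) = 49.2037
d((9, 28), (30, 0)) = 35.0
d((9, 28), (27, -18)) = 49.3964
d((9, 28), (22, -11)) = 41.1096
d((30, 0), (27, -18)) = 18.2483
d((30, 0), (22, -11)) = 13.6015
d((27, -18), (22, -11)) = 8.6023

Closest pair: (25, -24) and (27, -18) with distance 6.3246

The closest pair is (25, -24) and (27, -18) with Euclidean distance 6.3246. For 7 points, brute-force pairwise comparison is shown above. For large n, the divide-and-conquer algorithm (sort by x, recurse on halves, check the dividing strip) achieves O(n log n).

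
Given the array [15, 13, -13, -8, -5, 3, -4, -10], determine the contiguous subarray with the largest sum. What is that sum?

Using Kadane's algorithm on [15, 13, -13, -8, -5, 3, -4, -10]:

Scanning through the array:
Position 1 (value 13): max_ending_here = 28, max_so_far = 28
Position 2 (value -13): max_ending_here = 15, max_so_far = 28
Position 3 (value -8): max_ending_here = 7, max_so_far = 28
Position 4 (value -5): max_ending_here = 2, max_so_far = 28
Position 5 (value 3): max_ending_here = 5, max_so_far = 28
Position 6 (value -4): max_ending_here = 1, max_so_far = 28
Position 7 (value -10): max_ending_here = -9, max_so_far = 28

Maximum subarray: [15, 13]
Maximum sum: 28

The maximum subarray is [15, 13] with sum 28. This subarray runs from index 0 to index 1.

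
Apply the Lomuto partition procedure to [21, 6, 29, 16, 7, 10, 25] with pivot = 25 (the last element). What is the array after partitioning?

Lomuto partition with pivot = 25:

Initial array: [21, 6, 29, 16, 7, 10, 25]

arr[0]=21 <= 25: swap with position 0, array becomes [21, 6, 29, 16, 7, 10, 25]
arr[1]=6 <= 25: swap with position 1, array becomes [21, 6, 29, 16, 7, 10, 25]
arr[2]=29 > 25: no swap
arr[3]=16 <= 25: swap with position 2, array becomes [21, 6, 16, 29, 7, 10, 25]
arr[4]=7 <= 25: swap with position 3, array becomes [21, 6, 16, 7, 29, 10, 25]
arr[5]=10 <= 25: swap with position 4, array becomes [21, 6, 16, 7, 10, 29, 25]

Place pivot at position 5: [21, 6, 16, 7, 10, 25, 29]
Pivot position: 5

After partitioning with pivot 25, the array becomes [21, 6, 16, 7, 10, 25, 29]. The pivot is placed at index 5. All elements to the left of the pivot are <= 25, and all elements to the right are > 25.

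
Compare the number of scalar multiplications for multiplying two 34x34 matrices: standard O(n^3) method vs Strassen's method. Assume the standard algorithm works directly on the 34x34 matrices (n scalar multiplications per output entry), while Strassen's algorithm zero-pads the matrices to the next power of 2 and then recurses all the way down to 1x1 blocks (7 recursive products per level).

Matrix multiplication for 34x34 matrices:

Strassen's algorithm requires power-of-2 dimensions. Pad 34x34 to 64x64 (next power of 2).

Standard algorithm: 34^3 = 39304 multiplications
Strassen's algorithm: 7^(log2(64)) = 7^6 = 117649 multiplications
Difference: 39304 - 117649 = -78345 (Strassen uses MORE here due to padding overhead — for small or just-over-power-of-2 n, padding can outweigh the per-level savings)

Standard: 39304 multiplications (34^3). Strassen: 117649 multiplications (7^6, after padding to 64x64). Strassen reduces 8 recursive multiplications to 7 at each level.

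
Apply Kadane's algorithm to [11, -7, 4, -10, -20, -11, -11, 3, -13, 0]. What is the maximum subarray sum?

Using Kadane's algorithm on [11, -7, 4, -10, -20, -11, -11, 3, -13, 0]:

Scanning through the array:
Position 1 (value -7): max_ending_here = 4, max_so_far = 11
Position 2 (value 4): max_ending_here = 8, max_so_far = 11
Position 3 (value -10): max_ending_here = -2, max_so_far = 11
Position 4 (value -20): max_ending_here = -20, max_so_far = 11
Position 5 (value -11): max_ending_here = -11, max_so_far = 11
Position 6 (value -11): max_ending_here = -11, max_so_far = 11
Position 7 (value 3): max_ending_here = 3, max_so_far = 11
Position 8 (value -13): max_ending_here = -10, max_so_far = 11
Position 9 (value 0): max_ending_here = 0, max_so_far = 11

Maximum subarray: [11]
Maximum sum: 11

The maximum subarray is [11] with sum 11. This subarray runs from index 0 to index 0.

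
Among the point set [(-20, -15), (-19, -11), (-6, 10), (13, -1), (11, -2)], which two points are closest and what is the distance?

Computing all pairwise distances among 5 points:

d((-20, -15), (-19, -11)) = 4.1231
d((-20, -15), (-6, 10)) = 28.6531
d((-20, -15), (13, -1)) = 35.8469
d((-20, -15), (11, -2)) = 33.6155
d((-19, -11), (-6, 10)) = 24.6982
d((-19, -11), (13, -1)) = 33.5261
d((-19, -11), (11, -2)) = 31.3209
d((-6, 10), (13, -1)) = 21.9545
d((-6, 10), (11, -2)) = 20.8087
d((13, -1), (11, -2)) = 2.2361 <-- minimum

Closest pair: (13, -1) and (11, -2) with distance 2.2361

The closest pair is (13, -1) and (11, -2) with Euclidean distance 2.2361. For 5 points, brute-force pairwise comparison is shown above. For large n, the divide-and-conquer algorithm (sort by x, recurse on halves, check the dividing strip) achieves O(n log n).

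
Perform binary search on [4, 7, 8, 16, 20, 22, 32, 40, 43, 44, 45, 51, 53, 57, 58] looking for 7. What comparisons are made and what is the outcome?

Binary search for 7 in [4, 7, 8, 16, 20, 22, 32, 40, 43, 44, 45, 51, 53, 57, 58]:

lo=0, hi=14, mid=7, arr[mid]=40 -> 40 > 7, search left half
lo=0, hi=6, mid=3, arr[mid]=16 -> 16 > 7, search left half
lo=0, hi=2, mid=1, arr[mid]=7 -> Found target at index 1!

Binary search finds 7 at index 1 after 3 comparisons. The search repeatedly halves the search space by comparing with the middle element.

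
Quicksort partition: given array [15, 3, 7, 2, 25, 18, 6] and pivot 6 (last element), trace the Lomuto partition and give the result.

Lomuto partition with pivot = 6:

Initial array: [15, 3, 7, 2, 25, 18, 6]

arr[0]=15 > 6: no swap
arr[1]=3 <= 6: swap with position 0, array becomes [3, 15, 7, 2, 25, 18, 6]
arr[2]=7 > 6: no swap
arr[3]=2 <= 6: swap with position 1, array becomes [3, 2, 7, 15, 25, 18, 6]
arr[4]=25 > 6: no swap
arr[5]=18 > 6: no swap

Place pivot at position 2: [3, 2, 6, 15, 25, 18, 7]
Pivot position: 2

After partitioning with pivot 6, the array becomes [3, 2, 6, 15, 25, 18, 7]. The pivot is placed at index 2. All elements to the left of the pivot are <= 6, and all elements to the right are > 6.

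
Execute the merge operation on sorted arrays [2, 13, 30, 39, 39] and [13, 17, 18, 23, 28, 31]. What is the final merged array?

Merging process:

Compare 2 vs 13: take 2 from left. Merged: [2]
Compare 13 vs 13: take 13 from left. Merged: [2, 13]
Compare 30 vs 13: take 13 from right. Merged: [2, 13, 13]
Compare 30 vs 17: take 17 from right. Merged: [2, 13, 13, 17]
Compare 30 vs 18: take 18 from right. Merged: [2, 13, 13, 17, 18]
Compare 30 vs 23: take 23 from right. Merged: [2, 13, 13, 17, 18, 23]
Compare 30 vs 28: take 28 from right. Merged: [2, 13, 13, 17, 18, 23, 28]
Compare 30 vs 31: take 30 from left. Merged: [2, 13, 13, 17, 18, 23, 28, 30]
Compare 39 vs 31: take 31 from right. Merged: [2, 13, 13, 17, 18, 23, 28, 30, 31]
Append remaining from left: [39, 39]. Merged: [2, 13, 13, 17, 18, 23, 28, 30, 31, 39, 39]

Final merged array: [2, 13, 13, 17, 18, 23, 28, 30, 31, 39, 39]
Total comparisons: 9

The merged array is [2, 13, 13, 17, 18, 23, 28, 30, 31, 39, 39], requiring 9 comparisons. The merge step runs in O(n) time where n is the total number of elements.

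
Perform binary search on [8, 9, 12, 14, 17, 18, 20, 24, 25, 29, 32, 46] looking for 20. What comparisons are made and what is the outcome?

Binary search for 20 in [8, 9, 12, 14, 17, 18, 20, 24, 25, 29, 32, 46]:

lo=0, hi=11, mid=5, arr[mid]=18 -> 18 < 20, search right half
lo=6, hi=11, mid=8, arr[mid]=25 -> 25 > 20, search left half
lo=6, hi=7, mid=6, arr[mid]=20 -> Found target at index 6!

Binary search finds 20 at index 6 after 3 comparisons. The search repeatedly halves the search space by comparing with the middle element.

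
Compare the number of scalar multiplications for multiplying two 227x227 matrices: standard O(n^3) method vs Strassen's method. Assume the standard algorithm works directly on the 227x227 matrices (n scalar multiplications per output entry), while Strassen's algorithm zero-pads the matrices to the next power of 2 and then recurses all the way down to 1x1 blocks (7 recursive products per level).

Matrix multiplication for 227x227 matrices:

Strassen's algorithm requires power-of-2 dimensions. Pad 227x227 to 256x256 (next power of 2).

Standard algorithm: 227^3 = 11697083 multiplications
Strassen's algorithm: 7^(log2(256)) = 7^8 = 5764801 multiplications
Savings: 11697083 - 5764801 = 5932282 multiplications

Standard: 11697083 multiplications (227^3). Strassen: 5764801 multiplications (7^8, after padding to 256x256). Strassen reduces 8 recursive multiplications to 7 at each level.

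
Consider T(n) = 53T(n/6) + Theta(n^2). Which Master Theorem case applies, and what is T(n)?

Master Theorem for T(n) = 53T(n/6) + O(n^2):

a = 53, b = 6, c = 2
log_b(a) = log_6(53) = 2.2159

Case 1: c = 2 < log_6(53) = 2.2159
T(n) = O(n^(log_6 53))

For T(n) = 53T(n/6) + O(n^2): log_6(53) = 2.2159. This is Case 1 of the Master Theorem (c < log_b(a), work dominated by leaves), giving O(n^(log_6 53)).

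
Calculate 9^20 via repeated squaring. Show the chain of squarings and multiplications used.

Computing 9^20 by squaring (build up from 9^1; each line after the first costs one multiplication):

9^1 = 9
9^2 = (9^1)^2 = 9^2 = 81
9^4 = (9^2)^2 = 81^2 = 6561
9^5 = 9 * 9^4 = 9 * 6561 = 59049
9^10 = (9^5)^2 = 59049^2 = 3486784401
9^20 = (9^10)^2 = 3486784401^2 = 12157665459056928801

Result: 12157665459056928801
Multiplications needed: 5 (5 lines after 9^1)

9^20 = 12157665459056928801. Using exponentiation by squaring, this requires 5 multiplications. The key idea: if the exponent is even, square the half-power; if odd, multiply by the base once.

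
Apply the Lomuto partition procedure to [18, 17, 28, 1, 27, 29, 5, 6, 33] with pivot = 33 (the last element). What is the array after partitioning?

Lomuto partition with pivot = 33:

Initial array: [18, 17, 28, 1, 27, 29, 5, 6, 33]

arr[0]=18 <= 33: swap with position 0, array becomes [18, 17, 28, 1, 27, 29, 5, 6, 33]
arr[1]=17 <= 33: swap with position 1, array becomes [18, 17, 28, 1, 27, 29, 5, 6, 33]
arr[2]=28 <= 33: swap with position 2, array becomes [18, 17, 28, 1, 27, 29, 5, 6, 33]
arr[3]=1 <= 33: swap with position 3, array becomes [18, 17, 28, 1, 27, 29, 5, 6, 33]
arr[4]=27 <= 33: swap with position 4, array becomes [18, 17, 28, 1, 27, 29, 5, 6, 33]
arr[5]=29 <= 33: swap with position 5, array becomes [18, 17, 28, 1, 27, 29, 5, 6, 33]
arr[6]=5 <= 33: swap with position 6, array becomes [18, 17, 28, 1, 27, 29, 5, 6, 33]
arr[7]=6 <= 33: swap with position 7, array becomes [18, 17, 28, 1, 27, 29, 5, 6, 33]

Place pivot at position 8: [18, 17, 28, 1, 27, 29, 5, 6, 33]
Pivot position: 8

After partitioning with pivot 33, the array becomes [18, 17, 28, 1, 27, 29, 5, 6, 33]. The pivot is placed at index 8. All elements to the left of the pivot are <= 33, and all elements to the right are > 33.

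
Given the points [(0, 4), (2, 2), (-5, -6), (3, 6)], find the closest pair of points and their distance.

Computing all pairwise distances among 4 points:

d((0, 4), (2, 2)) = 2.8284 <-- minimum
d((0, 4), (-5, -6)) = 11.1803
d((0, 4), (3, 6)) = 3.6056
d((2, 2), (-5, -6)) = 10.6301
d((2, 2), (3, 6)) = 4.1231
d((-5, -6), (3, 6)) = 14.4222

Closest pair: (0, 4) and (2, 2) with distance 2.8284

The closest pair is (0, 4) and (2, 2) with Euclidean distance 2.8284. For 4 points, brute-force pairwise comparison is shown above. For large n, the divide-and-conquer algorithm (sort by x, recurse on halves, check the dividing strip) achieves O(n log n).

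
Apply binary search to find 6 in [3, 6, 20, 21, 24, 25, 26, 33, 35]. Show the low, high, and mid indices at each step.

Binary search for 6 in [3, 6, 20, 21, 24, 25, 26, 33, 35]:

lo=0, hi=8, mid=4, arr[mid]=24 -> 24 > 6, search left half
lo=0, hi=3, mid=1, arr[mid]=6 -> Found target at index 1!

Binary search finds 6 at index 1 after 2 comparisons. The search repeatedly halves the search space by comparing with the middle element.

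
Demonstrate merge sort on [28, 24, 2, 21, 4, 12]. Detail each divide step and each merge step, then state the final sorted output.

Merge sort trace:

Split: [28, 24, 2, 21, 4, 12] -> [28, 24, 2] and [21, 4, 12]
  Split: [28, 24, 2] -> [28] and [24, 2]
    Split: [24, 2] -> [24] and [2]
    Merge: [24] + [2] -> [2, 24]
  Merge: [28] + [2, 24] -> [2, 24, 28]
  Split: [21, 4, 12] -> [21] and [4, 12]
    Split: [4, 12] -> [4] and [12]
    Merge: [4] + [12] -> [4, 12]
  Merge: [21] + [4, 12] -> [4, 12, 21]
Merge: [2, 24, 28] + [4, 12, 21] -> [2, 4, 12, 21, 24, 28]

Final sorted array: [2, 4, 12, 21, 24, 28]

The merge sort proceeds by recursively splitting the array and merging sorted halves.
After all merges, the sorted array is [2, 4, 12, 21, 24, 28].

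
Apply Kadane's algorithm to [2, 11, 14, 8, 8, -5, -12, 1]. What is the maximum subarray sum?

Using Kadane's algorithm on [2, 11, 14, 8, 8, -5, -12, 1]:

Scanning through the array:
Position 1 (value 11): max_ending_here = 13, max_so_far = 13
Position 2 (value 14): max_ending_here = 27, max_so_far = 27
Position 3 (value 8): max_ending_here = 35, max_so_far = 35
Position 4 (value 8): max_ending_here = 43, max_so_far = 43
Position 5 (value -5): max_ending_here = 38, max_so_far = 43
Position 6 (value -12): max_ending_here = 26, max_so_far = 43
Position 7 (value 1): max_ending_here = 27, max_so_far = 43

Maximum subarray: [2, 11, 14, 8, 8]
Maximum sum: 43

The maximum subarray is [2, 11, 14, 8, 8] with sum 43. This subarray runs from index 0 to index 4.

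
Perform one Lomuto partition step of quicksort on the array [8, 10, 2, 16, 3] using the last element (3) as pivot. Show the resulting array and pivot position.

Lomuto partition with pivot = 3:

Initial array: [8, 10, 2, 16, 3]

arr[0]=8 > 3: no swap
arr[1]=10 > 3: no swap
arr[2]=2 <= 3: swap with position 0, array becomes [2, 10, 8, 16, 3]
arr[3]=16 > 3: no swap

Place pivot at position 1: [2, 3, 8, 16, 10]
Pivot position: 1

After partitioning with pivot 3, the array becomes [2, 3, 8, 16, 10]. The pivot is placed at index 1. All elements to the left of the pivot are <= 3, and all elements to the right are > 3.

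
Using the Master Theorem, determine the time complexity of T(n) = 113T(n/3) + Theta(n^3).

Master Theorem for T(n) = 113T(n/3) + O(n^3):

a = 113, b = 3, c = 3
log_b(a) = log_3(113) = 4.3031

Case 1: c = 3 < log_3(113) = 4.3031
T(n) = O(n^(log_3 113))

For T(n) = 113T(n/3) + O(n^3): log_3(113) = 4.3031. This is Case 1 of the Master Theorem (c < log_b(a), work dominated by leaves), giving O(n^(log_3 113)).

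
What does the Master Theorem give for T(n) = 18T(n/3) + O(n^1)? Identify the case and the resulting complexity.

Master Theorem for T(n) = 18T(n/3) + O(n^1):

a = 18, b = 3, c = 1
log_b(a) = log_3(18) = 2.6309

Case 1: c = 1 < log_3(18) = 2.6309
T(n) = O(n^(log_3 18))

For T(n) = 18T(n/3) + O(n^1): log_3(18) = 2.6309. This is Case 1 of the Master Theorem (c < log_b(a), work dominated by leaves), giving O(n^(log_3 18)).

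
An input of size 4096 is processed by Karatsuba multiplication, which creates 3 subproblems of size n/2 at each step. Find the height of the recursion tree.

For divide and conquer with division factor 2:

Problem sizes at each level:
Level 0: 4096
Level 1: 2048
Level 2: 1024
Level 3: 512
Level 4: 256
Level 5: 128
Level 6: 64
Level 7: 32
Level 8: 16
Level 9: 8
Level 10: 4
Level 11: 2
Level 12: 1

The root is level 0 and the size-1 base case is level 12 (the tree spans levels 0 through 12, i.e. 13 levels counting the root), so the depth is the number of divisions: log_2(4096) = 12

The recursion tree depth is log_2(4096) = 12. At each level, the problem size is divided by 2, so it takes 12 divisions to reduce to a base case of size 1. The algorithm makes 3 recursive calls at each level.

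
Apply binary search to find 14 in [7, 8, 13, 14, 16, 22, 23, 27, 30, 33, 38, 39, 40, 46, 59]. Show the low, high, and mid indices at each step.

Binary search for 14 in [7, 8, 13, 14, 16, 22, 23, 27, 30, 33, 38, 39, 40, 46, 59]:

lo=0, hi=14, mid=7, arr[mid]=27 -> 27 > 14, search left half
lo=0, hi=6, mid=3, arr[mid]=14 -> Found target at index 3!

Binary search finds 14 at index 3 after 2 comparisons. The search repeatedly halves the search space by comparing with the middle element.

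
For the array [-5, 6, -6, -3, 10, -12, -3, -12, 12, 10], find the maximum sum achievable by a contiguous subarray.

Using Kadane's algorithm on [-5, 6, -6, -3, 10, -12, -3, -12, 12, 10]:

Scanning through the array:
Position 1 (value 6): max_ending_here = 6, max_so_far = 6
Position 2 (value -6): max_ending_here = 0, max_so_far = 6
Position 3 (value -3): max_ending_here = -3, max_so_far = 6
Position 4 (value 10): max_ending_here = 10, max_so_far = 10
Position 5 (value -12): max_ending_here = -2, max_so_far = 10
Position 6 (value -3): max_ending_here = -3, max_so_far = 10
Position 7 (value -12): max_ending_here = -12, max_so_far = 10
Position 8 (value 12): max_ending_here = 12, max_so_far = 12
Position 9 (value 10): max_ending_here = 22, max_so_far = 22

Maximum subarray: [12, 10]
Maximum sum: 22

The maximum subarray is [12, 10] with sum 22. This subarray runs from index 8 to index 9.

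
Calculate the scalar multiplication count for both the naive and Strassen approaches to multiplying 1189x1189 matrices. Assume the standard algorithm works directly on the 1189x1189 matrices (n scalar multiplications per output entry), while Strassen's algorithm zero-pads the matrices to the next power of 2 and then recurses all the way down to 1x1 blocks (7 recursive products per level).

Matrix multiplication for 1189x1189 matrices:

Strassen's algorithm requires power-of-2 dimensions. Pad 1189x1189 to 2048x2048 (next power of 2).

Standard algorithm: 1189^3 = 1680914269 multiplications
Strassen's algorithm: 7^(log2(2048)) = 7^11 = 1977326743 multiplications
Difference: 1680914269 - 1977326743 = -296412474 (Strassen uses MORE here due to padding overhead — for small or just-over-power-of-2 n, padding can outweigh the per-level savings)

Standard: 1680914269 multiplications (1189^3). Strassen: 1977326743 multiplications (7^11, after padding to 2048x2048). Strassen reduces 8 recursive multiplications to 7 at each level.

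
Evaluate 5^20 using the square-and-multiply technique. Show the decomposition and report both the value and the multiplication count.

Computing 5^20 by squaring (build up from 5^1; each line after the first costs one multiplication):

5^1 = 5
5^2 = (5^1)^2 = 5^2 = 25
5^4 = (5^2)^2 = 25^2 = 625
5^5 = 5 * 5^4 = 5 * 625 = 3125
5^10 = (5^5)^2 = 3125^2 = 9765625
5^20 = (5^10)^2 = 9765625^2 = 95367431640625

Result: 95367431640625
Multiplications needed: 5 (5 lines after 5^1)

5^20 = 95367431640625. Using exponentiation by squaring, this requires 5 multiplications. The key idea: if the exponent is even, square the half-power; if odd, multiply by the base once.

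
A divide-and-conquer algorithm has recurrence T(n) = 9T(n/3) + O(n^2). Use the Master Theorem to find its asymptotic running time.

Master Theorem for T(n) = 9T(n/3) + O(n^2):

a = 9, b = 3, c = 2
log_b(a) = log_3(9) = 2.0000

Case 2: c = 2 = log_3(9) = 2.0000
T(n) = O(n^2 log n) = O(n^2 log n)

For T(n) = 9T(n/3) + O(n^2): log_3(9) = 2.0000. This is Case 2 of the Master Theorem (c = log_b(a), equal work at all levels), giving O(n^2 log n).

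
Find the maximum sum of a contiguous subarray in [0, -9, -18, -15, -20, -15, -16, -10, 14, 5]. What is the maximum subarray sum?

Using Kadane's algorithm on [0, -9, -18, -15, -20, -15, -16, -10, 14, 5]:

Scanning through the array:
Position 1 (value -9): max_ending_here = -9, max_so_far = 0
Position 2 (value -18): max_ending_here = -18, max_so_far = 0
Position 3 (value -15): max_ending_here = -15, max_so_far = 0
Position 4 (value -20): max_ending_here = -20, max_so_far = 0
Position 5 (value -15): max_ending_here = -15, max_so_far = 0
Position 6 (value -16): max_ending_here = -16, max_so_far = 0
Position 7 (value -10): max_ending_here = -10, max_so_far = 0
Position 8 (value 14): max_ending_here = 14, max_so_far = 14
Position 9 (value 5): max_ending_here = 19, max_so_far = 19

Maximum subarray: [14, 5]
Maximum sum: 19

The maximum subarray is [14, 5] with sum 19. This subarray runs from index 8 to index 9.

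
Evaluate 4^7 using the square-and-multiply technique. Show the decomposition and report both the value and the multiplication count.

Computing 4^7 by squaring (build up from 4^1; each line after the first costs one multiplication):

4^1 = 4
4^2 = (4^1)^2 = 4^2 = 16
4^3 = 4 * 4^2 = 4 * 16 = 64
4^6 = (4^3)^2 = 64^2 = 4096
4^7 = 4 * 4^6 = 4 * 4096 = 16384

Result: 16384
Multiplications needed: 4 (4 lines after 4^1)

4^7 = 16384. Using exponentiation by squaring, this requires 4 multiplications. The key idea: if the exponent is even, square the half-power; if odd, multiply by the base once.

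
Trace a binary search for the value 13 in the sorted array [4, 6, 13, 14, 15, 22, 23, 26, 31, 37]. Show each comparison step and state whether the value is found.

Binary search for 13 in [4, 6, 13, 14, 15, 22, 23, 26, 31, 37]:

lo=0, hi=9, mid=4, arr[mid]=15 -> 15 > 13, search left half
lo=0, hi=3, mid=1, arr[mid]=6 -> 6 < 13, search right half
lo=2, hi=3, mid=2, arr[mid]=13 -> Found target at index 2!

Binary search finds 13 at index 2 after 3 comparisons. The search repeatedly halves the search space by comparing with the middle element.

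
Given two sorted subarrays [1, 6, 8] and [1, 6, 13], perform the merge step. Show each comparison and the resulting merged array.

Merging process:

Compare 1 vs 1: take 1 from left. Merged: [1]
Compare 6 vs 1: take 1 from right. Merged: [1, 1]
Compare 6 vs 6: take 6 from left. Merged: [1, 1, 6]
Compare 8 vs 6: take 6 from right. Merged: [1, 1, 6, 6]
Compare 8 vs 13: take 8 from left. Merged: [1, 1, 6, 6, 8]
Append remaining from right: [13]. Merged: [1, 1, 6, 6, 8, 13]

Final merged array: [1, 1, 6, 6, 8, 13]
Total comparisons: 5

The merged array is [1, 1, 6, 6, 8, 13], requiring 5 comparisons. The merge step runs in O(n) time where n is the total number of elements.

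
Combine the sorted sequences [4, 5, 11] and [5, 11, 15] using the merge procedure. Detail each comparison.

Merging process:

Compare 4 vs 5: take 4 from left. Merged: [4]
Compare 5 vs 5: take 5 from left. Merged: [4, 5]
Compare 11 vs 5: take 5 from right. Merged: [4, 5, 5]
Compare 11 vs 11: take 11 from left. Merged: [4, 5, 5, 11]
Append remaining from right: [11, 15]. Merged: [4, 5, 5, 11, 11, 15]

Final merged array: [4, 5, 5, 11, 11, 15]
Total comparisons: 4

The merged array is [4, 5, 5, 11, 11, 15], requiring 4 comparisons. The merge step runs in O(n) time where n is the total number of elements.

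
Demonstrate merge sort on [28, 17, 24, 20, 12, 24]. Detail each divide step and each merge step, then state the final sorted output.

Merge sort trace:

Split: [28, 17, 24, 20, 12, 24] -> [28, 17, 24] and [20, 12, 24]
  Split: [28, 17, 24] -> [28] and [17, 24]
    Split: [17, 24] -> [17] and [24]
    Merge: [17] + [24] -> [17, 24]
  Merge: [28] + [17, 24] -> [17, 24, 28]
  Split: [20, 12, 24] -> [20] and [12, 24]
    Split: [12, 24] -> [12] and [24]
    Merge: [12] + [24] -> [12, 24]
  Merge: [20] + [12, 24] -> [12, 20, 24]
Merge: [17, 24, 28] + [12, 20, 24] -> [12, 17, 20, 24, 24, 28]

Final sorted array: [12, 17, 20, 24, 24, 28]

The merge sort proceeds by recursively splitting the array and merging sorted halves.
After all merges, the sorted array is [12, 17, 20, 24, 24, 28].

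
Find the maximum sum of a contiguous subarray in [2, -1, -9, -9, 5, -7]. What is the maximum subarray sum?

Using Kadane's algorithm on [2, -1, -9, -9, 5, -7]:

Scanning through the array:
Position 1 (value -1): max_ending_here = 1, max_so_far = 2
Position 2 (value -9): max_ending_here = -8, max_so_far = 2
Position 3 (value -9): max_ending_here = -9, max_so_far = 2
Position 4 (value 5): max_ending_here = 5, max_so_far = 5
Position 5 (value -7): max_ending_here = -2, max_so_far = 5

Maximum subarray: [5]
Maximum sum: 5

The maximum subarray is [5] with sum 5. This subarray runs from index 4 to index 4.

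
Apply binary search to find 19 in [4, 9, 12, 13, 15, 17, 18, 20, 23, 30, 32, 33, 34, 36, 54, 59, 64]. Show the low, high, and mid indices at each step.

Binary search for 19 in [4, 9, 12, 13, 15, 17, 18, 20, 23, 30, 32, 33, 34, 36, 54, 59, 64]:

lo=0, hi=16, mid=8, arr[mid]=23 -> 23 > 19, search left half
lo=0, hi=7, mid=3, arr[mid]=13 -> 13 < 19, search right half
lo=4, hi=7, mid=5, arr[mid]=17 -> 17 < 19, search right half
lo=6, hi=7, mid=6, arr[mid]=18 -> 18 < 19, search right half
lo=7, hi=7, mid=7, arr[mid]=20 -> 20 > 19, search left half
lo=7 > hi=6, target 19 not found

Binary search determines that 19 is not in the array after 5 comparisons. The search space was exhausted without finding the target.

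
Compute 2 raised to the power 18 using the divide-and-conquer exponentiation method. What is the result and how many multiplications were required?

Computing 2^18 by squaring (build up from 2^1; each line after the first costs one multiplication):

2^1 = 2
2^2 = (2^1)^2 = 2^2 = 4
2^4 = (2^2)^2 = 4^2 = 16
2^8 = (2^4)^2 = 16^2 = 256
2^9 = 2 * 2^8 = 2 * 256 = 512
2^18 = (2^9)^2 = 512^2 = 262144

Result: 262144
Multiplications needed: 5 (5 lines after 2^1)

2^18 = 262144. Using exponentiation by squaring, this requires 5 multiplications. The key idea: if the exponent is even, square the half-power; if odd, multiply by the base once.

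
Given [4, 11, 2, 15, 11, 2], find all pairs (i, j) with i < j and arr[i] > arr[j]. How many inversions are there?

Finding inversions in [4, 11, 2, 15, 11, 2]:

(0, 2): arr[0]=4 > arr[2]=2
(0, 5): arr[0]=4 > arr[5]=2
(1, 2): arr[1]=11 > arr[2]=2
(1, 5): arr[1]=11 > arr[5]=2
(3, 4): arr[3]=15 > arr[4]=11
(3, 5): arr[3]=15 > arr[5]=2
(4, 5): arr[4]=11 > arr[5]=2

Total inversions: 7

The array has 7 inversion(s): (0,2), (0,5), (1,2), (1,5), (3,4), (3,5), (4,5). Each pair (i,j) satisfies i < j and arr[i] > arr[j].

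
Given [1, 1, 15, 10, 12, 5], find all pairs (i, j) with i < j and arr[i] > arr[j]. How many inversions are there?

Finding inversions in [1, 1, 15, 10, 12, 5]:

(2, 3): arr[2]=15 > arr[3]=10
(2, 4): arr[2]=15 > arr[4]=12
(2, 5): arr[2]=15 > arr[5]=5
(3, 5): arr[3]=10 > arr[5]=5
(4, 5): arr[4]=12 > arr[5]=5

Total inversions: 5

The array has 5 inversion(s): (2,3), (2,4), (2,5), (3,5), (4,5). Each pair (i,j) satisfies i < j and arr[i] > arr[j].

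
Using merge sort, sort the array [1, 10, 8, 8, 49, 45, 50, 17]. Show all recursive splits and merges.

Merge sort trace:

Split: [1, 10, 8, 8, 49, 45, 50, 17] -> [1, 10, 8, 8] and [49, 45, 50, 17]
  Split: [1, 10, 8, 8] -> [1, 10] and [8, 8]
    Split: [1, 10] -> [1] and [10]
    Merge: [1] + [10] -> [1, 10]
    Split: [8, 8] -> [8] and [8]
    Merge: [8] + [8] -> [8, 8]
  Merge: [1, 10] + [8, 8] -> [1, 8, 8, 10]
  Split: [49, 45, 50, 17] -> [49, 45] and [50, 17]
    Split: [49, 45] -> [49] and [45]
    Merge: [49] + [45] -> [45, 49]
    Split: [50, 17] -> [50] and [17]
    Merge: [50] + [17] -> [17, 50]
  Merge: [45, 49] + [17, 50] -> [17, 45, 49, 50]
Merge: [1, 8, 8, 10] + [17, 45, 49, 50] -> [1, 8, 8, 10, 17, 45, 49, 50]

Final sorted array: [1, 8, 8, 10, 17, 45, 49, 50]

The merge sort proceeds by recursively splitting the array and merging sorted halves.
After all merges, the sorted array is [1, 8, 8, 10, 17, 45, 49, 50].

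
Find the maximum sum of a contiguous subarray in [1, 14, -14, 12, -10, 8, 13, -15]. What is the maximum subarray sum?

Using Kadane's algorithm on [1, 14, -14, 12, -10, 8, 13, -15]:

Scanning through the array:
Position 1 (value 14): max_ending_here = 15, max_so_far = 15
Position 2 (value -14): max_ending_here = 1, max_so_far = 15
Position 3 (value 12): max_ending_here = 13, max_so_far = 15
Position 4 (value -10): max_ending_here = 3, max_so_far = 15
Position 5 (value 8): max_ending_here = 11, max_so_far = 15
Position 6 (value 13): max_ending_here = 24, max_so_far = 24
Position 7 (value -15): max_ending_here = 9, max_so_far = 24

Maximum subarray: [1, 14, -14, 12, -10, 8, 13]
Maximum sum: 24

The maximum subarray is [1, 14, -14, 12, -10, 8, 13] with sum 24. This subarray runs from index 0 to index 6.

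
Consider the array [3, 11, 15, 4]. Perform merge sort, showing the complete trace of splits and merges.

Merge sort trace:

Split: [3, 11, 15, 4] -> [3, 11] and [15, 4]
  Split: [3, 11] -> [3] and [11]
  Merge: [3] + [11] -> [3, 11]
  Split: [15, 4] -> [15] and [4]
  Merge: [15] + [4] -> [4, 15]
Merge: [3, 11] + [4, 15] -> [3, 4, 11, 15]

Final sorted array: [3, 4, 11, 15]

The merge sort proceeds by recursively splitting the array and merging sorted halves.
After all merges, the sorted array is [3, 4, 11, 15].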